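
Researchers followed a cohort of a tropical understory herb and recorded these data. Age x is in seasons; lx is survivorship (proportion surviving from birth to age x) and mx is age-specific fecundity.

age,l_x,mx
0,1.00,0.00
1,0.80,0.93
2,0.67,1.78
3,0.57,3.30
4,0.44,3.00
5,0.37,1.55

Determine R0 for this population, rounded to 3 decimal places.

5.711

lx·mx by age: 0, 0.744, 1.1926, 1.881, 1.32, 0.5735
R0 = Σ lx·mx = 5.7111 → 5.711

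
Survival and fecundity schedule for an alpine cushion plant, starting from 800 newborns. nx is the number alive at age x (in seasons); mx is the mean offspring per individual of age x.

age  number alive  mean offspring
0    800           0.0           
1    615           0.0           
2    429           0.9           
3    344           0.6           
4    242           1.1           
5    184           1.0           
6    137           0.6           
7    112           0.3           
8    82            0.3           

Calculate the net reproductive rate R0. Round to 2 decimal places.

lx = nx/n0 = nx/800: 1, 0.76875, 0.53625, 0.43, 0.3025, 0.23, 0.17125, 0.14, 0.1025
lx·mx by age: 0, 0, 0.482625, 0.258, 0.33275, 0.23, 0.10275, 0.042, 0.03075
R0 = Σ lx·mx = 1.478875 → 1.48

1.48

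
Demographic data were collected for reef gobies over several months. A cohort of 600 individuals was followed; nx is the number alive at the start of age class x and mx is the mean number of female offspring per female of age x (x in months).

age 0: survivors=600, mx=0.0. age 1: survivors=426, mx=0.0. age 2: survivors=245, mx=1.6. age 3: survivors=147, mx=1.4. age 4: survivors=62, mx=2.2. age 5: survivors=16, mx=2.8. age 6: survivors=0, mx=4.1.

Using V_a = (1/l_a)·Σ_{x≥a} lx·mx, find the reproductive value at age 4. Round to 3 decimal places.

2.923

lx = nx/n0 = nx/600: 1, 0.71, 0.40833…, 0.245, 0.10333…, 0.02667…, 0
lx·mx for x ≥ 4: 0.227333…, 0.074667…, 0 → sum = 0.302…
V_4 = 0.302… / l_4 = 0.302… / 0.103333… = 2.922581… → 2.923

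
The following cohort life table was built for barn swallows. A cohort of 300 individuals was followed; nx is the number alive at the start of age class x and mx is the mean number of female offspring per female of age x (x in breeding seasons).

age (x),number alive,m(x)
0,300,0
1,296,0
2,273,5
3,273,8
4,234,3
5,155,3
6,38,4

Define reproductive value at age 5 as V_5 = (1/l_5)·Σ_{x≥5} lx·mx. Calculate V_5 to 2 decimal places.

lx = nx/n0 = nx/300: 1, 0.98667…, 0.91, 0.91, 0.78, 0.51667…, 0.12667…
lx·mx for x ≥ 5: 1.55…, 0.506667… → sum = 2.056667…
V_5 = 2.056667… / l_5 = 2.056667… / 0.516667… = 3.980645… → 3.98

3.98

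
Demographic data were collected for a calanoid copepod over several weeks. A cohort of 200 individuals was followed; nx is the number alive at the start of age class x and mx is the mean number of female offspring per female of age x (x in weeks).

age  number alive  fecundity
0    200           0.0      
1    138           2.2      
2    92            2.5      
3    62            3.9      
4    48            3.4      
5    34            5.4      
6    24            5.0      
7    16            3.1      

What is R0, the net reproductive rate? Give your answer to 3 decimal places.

6.459

lx = nx/n0 = nx/200: 1, 0.69, 0.46, 0.31, 0.24, 0.17, 0.12, 0.08
lx·mx by age: 0, 1.518, 1.15, 1.209, 0.816, 0.918, 0.6, 0.248
R0 = Σ lx·mx = 6.459 → 6.459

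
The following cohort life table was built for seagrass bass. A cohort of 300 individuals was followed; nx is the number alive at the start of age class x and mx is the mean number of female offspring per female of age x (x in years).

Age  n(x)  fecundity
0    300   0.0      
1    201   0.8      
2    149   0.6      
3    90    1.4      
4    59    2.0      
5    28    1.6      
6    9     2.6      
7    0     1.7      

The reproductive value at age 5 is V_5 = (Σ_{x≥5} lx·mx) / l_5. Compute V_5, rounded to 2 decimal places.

lx = nx/n0 = nx/300: 1, 0.67, 0.49667…, 0.3, 0.19667…, 0.09333…, 0.03, 0
lx·mx for x ≥ 5: 0.149333…, 0.078, 0 → sum = 0.227333…
V_5 = 0.227333… / l_5 = 0.227333… / 0.093333… = 2.435714… → 2.44

2.44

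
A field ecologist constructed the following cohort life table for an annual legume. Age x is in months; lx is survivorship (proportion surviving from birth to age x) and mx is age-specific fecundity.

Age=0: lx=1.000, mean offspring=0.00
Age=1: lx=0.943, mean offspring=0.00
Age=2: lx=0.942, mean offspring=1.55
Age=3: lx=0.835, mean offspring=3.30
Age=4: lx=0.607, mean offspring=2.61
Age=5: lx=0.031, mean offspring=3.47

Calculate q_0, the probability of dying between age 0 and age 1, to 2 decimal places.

0.06

q_0 = (l_0 − l_1) / l_0 = (1 − 0.943) / 1
     = 0.057 / 1 = 0.057 → 0.06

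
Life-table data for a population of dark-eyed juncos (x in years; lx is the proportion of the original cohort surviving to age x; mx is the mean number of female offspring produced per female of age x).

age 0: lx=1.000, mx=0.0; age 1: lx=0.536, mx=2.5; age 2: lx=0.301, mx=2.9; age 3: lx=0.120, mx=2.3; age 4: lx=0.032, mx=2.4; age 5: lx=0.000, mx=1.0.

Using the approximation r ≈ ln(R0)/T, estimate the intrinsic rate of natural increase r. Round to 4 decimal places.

R0 = Σ lx·mx = 0 + 1.34 + 0.8729 + 0.276 + 0.0768 + 0 = 2.5657
Σ x·lx·mx = 4.221; T = 4.221/2.5657 = 1.64517…
r ≈ ln(R0)/T = ln(2.5657)/1.64517… = 0.572728… → 0.5727

0.5727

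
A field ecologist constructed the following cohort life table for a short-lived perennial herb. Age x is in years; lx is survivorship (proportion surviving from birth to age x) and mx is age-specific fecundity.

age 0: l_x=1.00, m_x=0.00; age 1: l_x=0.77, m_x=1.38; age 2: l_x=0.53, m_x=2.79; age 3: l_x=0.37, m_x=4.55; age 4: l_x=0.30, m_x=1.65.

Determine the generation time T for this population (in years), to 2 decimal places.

2.34

lx·mx: 0, 1.0626, 1.4787, 1.6835, 0.495 → R0 = 4.7198
x·lx·mx: 0, 1.0626, 2.9574, 5.0505, 1.98 → Σ = 11.0505
T = 11.0505 / 4.7198 = 2.341307… → 2.34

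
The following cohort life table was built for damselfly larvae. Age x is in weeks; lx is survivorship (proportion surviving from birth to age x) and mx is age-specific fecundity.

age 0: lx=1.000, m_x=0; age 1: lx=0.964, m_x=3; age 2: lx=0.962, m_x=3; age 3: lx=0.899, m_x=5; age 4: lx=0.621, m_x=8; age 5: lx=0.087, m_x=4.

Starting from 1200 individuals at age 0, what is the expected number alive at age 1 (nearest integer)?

Expected survivors = N0 · l_1 = 1200 × 0.964 = 1156.8 → 1157

1157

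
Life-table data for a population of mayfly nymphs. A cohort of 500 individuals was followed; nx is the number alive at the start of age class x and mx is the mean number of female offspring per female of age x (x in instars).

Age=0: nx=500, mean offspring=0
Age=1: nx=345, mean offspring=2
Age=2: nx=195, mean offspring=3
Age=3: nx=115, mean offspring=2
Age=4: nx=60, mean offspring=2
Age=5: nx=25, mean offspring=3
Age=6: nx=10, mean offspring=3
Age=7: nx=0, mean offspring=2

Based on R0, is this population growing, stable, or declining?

growing

lx = nx/n0 = nx/500: 1, 0.69, 0.39, 0.23, 0.12, 0.05, 0.02, 0
R0 = Σ lx·mx = 0 + 1.38 + 1.17 + 0.46 + 0.24 + 0.15 + 0.06 + 0 = 3.46
R0 > 1, so the population is growing.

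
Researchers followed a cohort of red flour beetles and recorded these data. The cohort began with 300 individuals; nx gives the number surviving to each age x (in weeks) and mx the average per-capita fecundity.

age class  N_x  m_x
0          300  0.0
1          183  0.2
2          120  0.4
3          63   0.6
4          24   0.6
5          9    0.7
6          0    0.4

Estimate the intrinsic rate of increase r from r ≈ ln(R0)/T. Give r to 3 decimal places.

-0.316

lx = nx/n0 = nx/300: 1, 0.61, 0.4, 0.21, 0.08, 0.03, 0
R0 = Σ lx·mx = 0 + 0.122 + 0.16 + 0.126 + 0.048 + 0.021 + 0 = 0.477
Σ x·lx·mx = 1.117; T = 1.117/0.477 = 2.34172…
r ≈ ln(R0)/T = ln(0.477)/2.34172… = -0.31611… → -0.316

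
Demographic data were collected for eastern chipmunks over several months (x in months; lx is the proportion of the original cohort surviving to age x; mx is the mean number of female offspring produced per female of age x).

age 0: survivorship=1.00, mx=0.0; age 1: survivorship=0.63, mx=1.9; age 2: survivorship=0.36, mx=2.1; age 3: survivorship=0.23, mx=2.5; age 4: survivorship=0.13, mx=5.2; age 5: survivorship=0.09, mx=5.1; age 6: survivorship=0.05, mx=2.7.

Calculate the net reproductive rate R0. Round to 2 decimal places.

lx·mx by age: 0, 1.197, 0.756, 0.575, 0.676, 0.459, 0.135
R0 = Σ lx·mx = 3.798 → 3.80

3.80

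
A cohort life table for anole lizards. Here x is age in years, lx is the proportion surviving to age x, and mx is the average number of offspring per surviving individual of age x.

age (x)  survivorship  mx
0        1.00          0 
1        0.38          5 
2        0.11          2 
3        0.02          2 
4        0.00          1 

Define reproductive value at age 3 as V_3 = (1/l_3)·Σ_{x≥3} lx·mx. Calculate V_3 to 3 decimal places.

2.000

lx·mx for x ≥ 3: 0.04, 0 → sum = 0.04
V_3 = 0.04 / l_3 = 0.04 / 0.02 = 2 → 2.000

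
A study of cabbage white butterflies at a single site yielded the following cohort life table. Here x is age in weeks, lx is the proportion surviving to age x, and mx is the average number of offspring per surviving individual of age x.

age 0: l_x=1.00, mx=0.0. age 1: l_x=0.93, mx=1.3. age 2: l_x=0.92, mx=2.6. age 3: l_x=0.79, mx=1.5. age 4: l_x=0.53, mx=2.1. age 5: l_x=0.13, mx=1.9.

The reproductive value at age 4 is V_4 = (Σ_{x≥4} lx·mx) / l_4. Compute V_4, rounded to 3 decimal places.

lx·mx for x ≥ 4: 1.113, 0.247 → sum = 1.36
V_4 = 1.36 / l_4 = 1.36 / 0.53 = 2.566038… → 2.566

2.566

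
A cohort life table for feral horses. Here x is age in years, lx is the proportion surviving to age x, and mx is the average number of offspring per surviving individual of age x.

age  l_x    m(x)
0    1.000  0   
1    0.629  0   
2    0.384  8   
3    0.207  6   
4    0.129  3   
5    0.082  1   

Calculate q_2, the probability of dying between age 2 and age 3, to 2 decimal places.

0.46

q_2 = (l_2 − l_3) / l_2 = (0.384 − 0.207) / 0.384
     = 0.177 / 0.384 = 0.460938… → 0.46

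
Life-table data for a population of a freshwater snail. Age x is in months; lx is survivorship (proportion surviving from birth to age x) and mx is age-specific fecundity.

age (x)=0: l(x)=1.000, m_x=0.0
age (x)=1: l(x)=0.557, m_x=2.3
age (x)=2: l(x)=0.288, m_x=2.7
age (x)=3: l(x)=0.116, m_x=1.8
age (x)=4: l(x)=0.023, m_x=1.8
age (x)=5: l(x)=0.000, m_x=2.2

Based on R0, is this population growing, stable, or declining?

growing

R0 = Σ lx·mx = 0 + 1.2811 + 0.7776 + 0.2088 + 0.0414 + 0 = 2.3089
R0 > 1, so the population is growing.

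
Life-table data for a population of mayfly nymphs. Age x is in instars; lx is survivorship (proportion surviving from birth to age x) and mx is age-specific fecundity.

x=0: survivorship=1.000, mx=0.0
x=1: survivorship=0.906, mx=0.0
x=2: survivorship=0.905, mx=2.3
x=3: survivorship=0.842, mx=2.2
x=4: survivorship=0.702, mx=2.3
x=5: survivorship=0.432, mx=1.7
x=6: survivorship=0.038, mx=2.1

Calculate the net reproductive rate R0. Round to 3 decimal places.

lx·mx by age: 0, 0, 2.0815, 1.8524, 1.6146, 0.7344, 0.0798
R0 = Σ lx·mx = 6.3627 → 6.363

6.363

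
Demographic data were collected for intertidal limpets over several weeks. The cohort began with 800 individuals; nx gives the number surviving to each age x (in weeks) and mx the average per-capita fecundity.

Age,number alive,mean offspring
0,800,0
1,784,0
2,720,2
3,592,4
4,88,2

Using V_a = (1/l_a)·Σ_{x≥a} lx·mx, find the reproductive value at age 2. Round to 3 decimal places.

5.533

lx = nx/n0 = nx/800: 1, 0.98, 0.9, 0.74, 0.11
lx·mx for x ≥ 2: 1.8, 2.96, 0.22 → sum = 4.98
V_2 = 4.98 / l_2 = 4.98 / 0.9 = 5.533333… → 5.533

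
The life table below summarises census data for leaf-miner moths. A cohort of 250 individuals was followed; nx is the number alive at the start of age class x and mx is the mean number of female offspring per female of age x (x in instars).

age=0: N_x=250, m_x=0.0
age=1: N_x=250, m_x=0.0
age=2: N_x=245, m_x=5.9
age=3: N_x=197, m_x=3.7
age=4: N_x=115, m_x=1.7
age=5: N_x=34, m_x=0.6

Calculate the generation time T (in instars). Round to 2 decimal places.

2.49

lx = nx/n0 = nx/250: 1, 1, 0.98, 0.788, 0.46, 0.136
lx·mx: 0, 0, 5.782, 2.9156, 0.782, 0.0816 → R0 = 9.5612
x·lx·mx: 0, 0, 11.564, 8.7468, 3.128, 0.408 → Σ = 23.8468
T = 23.8468 / 9.5612 = 2.494122… → 2.49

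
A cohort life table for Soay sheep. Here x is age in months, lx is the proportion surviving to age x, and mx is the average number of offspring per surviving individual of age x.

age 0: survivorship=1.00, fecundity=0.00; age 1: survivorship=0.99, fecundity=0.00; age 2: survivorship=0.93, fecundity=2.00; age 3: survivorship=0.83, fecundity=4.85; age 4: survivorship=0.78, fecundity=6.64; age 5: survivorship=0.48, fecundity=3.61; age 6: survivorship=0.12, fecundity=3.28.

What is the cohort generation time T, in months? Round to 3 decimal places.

lx·mx: 0, 0, 1.86, 4.0255, 5.1792, 1.7328, 0.3936 → R0 = 13.1911
x·lx·mx: 0, 0, 3.72, 12.0765, 20.7168, 8.664, 2.3616 → Σ = 47.5389
T = 47.5389 / 13.1911 = 3.603862… → 3.604

3.604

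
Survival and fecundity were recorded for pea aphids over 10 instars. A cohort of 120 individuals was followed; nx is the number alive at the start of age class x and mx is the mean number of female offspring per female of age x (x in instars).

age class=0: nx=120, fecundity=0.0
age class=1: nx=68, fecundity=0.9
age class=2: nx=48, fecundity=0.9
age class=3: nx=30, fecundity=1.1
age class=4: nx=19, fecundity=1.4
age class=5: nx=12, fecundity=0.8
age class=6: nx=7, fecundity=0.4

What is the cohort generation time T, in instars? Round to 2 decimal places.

lx = nx/n0 = nx/120: 1, 0.56667…, 0.4, 0.25, 0.15833…, 0.1, 0.05833…
lx·mx: 0, 0.51…, 0.36, 0.275, 0.221667…, 0.08, 0.023333… → R0 = 1.47…
x·lx·mx: 0, 0.51…, 0.72, 0.825, 0.886667…, 0.4, 0.14… → Σ = 3.481667…
T = 3.481667… / 1.47… = 2.368481… → 2.37

2.37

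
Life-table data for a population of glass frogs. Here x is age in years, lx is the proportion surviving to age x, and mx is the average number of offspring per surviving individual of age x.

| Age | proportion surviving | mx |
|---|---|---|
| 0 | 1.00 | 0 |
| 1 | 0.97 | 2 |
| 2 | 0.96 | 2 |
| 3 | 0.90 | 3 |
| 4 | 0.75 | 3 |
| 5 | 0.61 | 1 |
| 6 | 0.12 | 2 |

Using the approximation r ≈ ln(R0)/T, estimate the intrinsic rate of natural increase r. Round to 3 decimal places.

0.800

R0 = Σ lx·mx = 0 + 1.94 + 1.92 + 2.7 + 2.25 + 0.61 + 0.24 = 9.66
Σ x·lx·mx = 27.37; T = 27.37/9.66 = 2.83333…
r ≈ ln(R0)/T = ln(9.66)/2.83333… = 0.80047… → 0.800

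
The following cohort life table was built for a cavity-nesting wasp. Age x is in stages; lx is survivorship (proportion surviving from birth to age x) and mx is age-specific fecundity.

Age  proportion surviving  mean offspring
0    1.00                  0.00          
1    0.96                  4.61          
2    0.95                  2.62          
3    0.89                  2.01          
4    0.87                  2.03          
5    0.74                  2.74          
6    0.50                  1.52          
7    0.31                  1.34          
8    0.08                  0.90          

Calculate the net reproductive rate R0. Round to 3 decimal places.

13.745

lx·mx by age: 0, 4.4256, 2.489, 1.7889, 1.7661, 2.0276, 0.76, 0.4154, 0.072
R0 = Σ lx·mx = 13.7446 → 13.745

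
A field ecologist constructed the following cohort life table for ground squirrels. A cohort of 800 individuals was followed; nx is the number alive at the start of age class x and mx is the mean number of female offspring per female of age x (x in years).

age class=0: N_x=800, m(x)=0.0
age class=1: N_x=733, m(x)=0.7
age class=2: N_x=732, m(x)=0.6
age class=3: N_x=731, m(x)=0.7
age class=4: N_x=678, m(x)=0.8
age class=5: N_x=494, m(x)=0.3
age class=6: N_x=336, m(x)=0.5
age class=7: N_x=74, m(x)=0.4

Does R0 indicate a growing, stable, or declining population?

lx = nx/n0 = nx/800: 1, 0.91625, 0.915, 0.91375, 0.8475, 0.6175, 0.42, 0.0925
R0 = Σ lx·mx = 0 + 0.641375 + 0.549 + 0.639625 + 0.678 + 0.18525 + 0.21 + 0.037 = 2.94025
R0 > 1, so the population is growing.

growing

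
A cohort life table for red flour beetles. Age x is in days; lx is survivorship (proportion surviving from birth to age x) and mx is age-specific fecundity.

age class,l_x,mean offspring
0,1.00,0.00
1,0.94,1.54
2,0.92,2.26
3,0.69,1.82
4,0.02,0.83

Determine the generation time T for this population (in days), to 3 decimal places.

lx·mx: 0, 1.4476, 2.0792, 1.2558, 0.0166 → R0 = 4.7992
x·lx·mx: 0, 1.4476, 4.1584, 3.7674, 0.0664 → Σ = 9.4398
T = 9.4398 / 4.7992 = 1.966953… → 1.967

1.967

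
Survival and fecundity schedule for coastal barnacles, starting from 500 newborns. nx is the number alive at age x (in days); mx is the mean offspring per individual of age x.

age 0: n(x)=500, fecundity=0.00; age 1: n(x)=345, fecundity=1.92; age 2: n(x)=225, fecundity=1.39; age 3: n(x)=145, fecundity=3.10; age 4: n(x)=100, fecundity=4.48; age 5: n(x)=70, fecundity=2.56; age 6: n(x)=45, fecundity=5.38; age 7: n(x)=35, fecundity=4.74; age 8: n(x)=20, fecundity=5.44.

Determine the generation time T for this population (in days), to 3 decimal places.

3.429

lx = nx/n0 = nx/500: 1, 0.69, 0.45, 0.29, 0.2, 0.14, 0.09, 0.07, 0.04
lx·mx: 0, 1.3248, 0.6255, 0.899, 0.896, 0.3584, 0.4842, 0.3318, 0.2176 → R0 = 5.1373
x·lx·mx: 0, 1.3248, 1.251, 2.697, 3.584, 1.792, 2.9052, 2.3226, 1.7408 → Σ = 17.6174
T = 17.6174 / 5.1373 = 3.429311… → 3.429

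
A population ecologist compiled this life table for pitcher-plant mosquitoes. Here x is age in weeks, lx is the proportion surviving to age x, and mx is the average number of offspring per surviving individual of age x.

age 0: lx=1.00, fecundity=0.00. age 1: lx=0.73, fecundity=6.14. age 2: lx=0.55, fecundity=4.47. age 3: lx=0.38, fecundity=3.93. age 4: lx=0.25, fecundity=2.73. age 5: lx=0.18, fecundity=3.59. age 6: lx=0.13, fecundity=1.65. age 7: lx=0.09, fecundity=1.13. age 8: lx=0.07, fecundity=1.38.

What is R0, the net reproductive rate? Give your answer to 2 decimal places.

10.18

lx·mx by age: 0, 4.4822, 2.4585, 1.4934, 0.6825, 0.6462, 0.2145, 0.1017, 0.0966
R0 = Σ lx·mx = 10.1756 → 10.18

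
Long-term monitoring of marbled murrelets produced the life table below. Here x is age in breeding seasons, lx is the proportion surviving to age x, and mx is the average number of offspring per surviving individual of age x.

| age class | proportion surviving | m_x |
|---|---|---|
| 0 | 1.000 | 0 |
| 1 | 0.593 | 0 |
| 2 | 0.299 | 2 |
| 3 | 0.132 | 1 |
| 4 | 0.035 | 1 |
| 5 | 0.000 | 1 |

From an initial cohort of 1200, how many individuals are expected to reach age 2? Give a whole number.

359

Expected survivors = N0 · l_2 = 1200 × 0.299 = 358.8 → 359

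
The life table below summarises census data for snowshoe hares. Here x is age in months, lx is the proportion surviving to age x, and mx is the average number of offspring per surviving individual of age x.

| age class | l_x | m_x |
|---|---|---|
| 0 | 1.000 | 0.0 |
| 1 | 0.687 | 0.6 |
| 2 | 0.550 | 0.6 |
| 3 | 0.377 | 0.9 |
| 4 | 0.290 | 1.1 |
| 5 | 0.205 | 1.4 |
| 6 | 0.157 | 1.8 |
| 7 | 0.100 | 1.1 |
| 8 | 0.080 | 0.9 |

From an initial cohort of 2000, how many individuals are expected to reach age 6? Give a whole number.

314

Expected survivors = N0 · l_6 = 2000 × 0.157 = 314 → 314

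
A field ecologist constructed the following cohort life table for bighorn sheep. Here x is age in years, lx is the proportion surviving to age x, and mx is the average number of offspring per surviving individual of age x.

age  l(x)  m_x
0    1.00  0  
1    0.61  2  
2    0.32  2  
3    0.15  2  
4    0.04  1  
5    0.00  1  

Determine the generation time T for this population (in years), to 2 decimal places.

1.62

lx·mx: 0, 1.22, 0.64, 0.3, 0.04, 0 → R0 = 2.2
x·lx·mx: 0, 1.22, 1.28, 0.9, 0.16, 0 → Σ = 3.56
T = 3.56 / 2.2 = 1.618182… → 1.62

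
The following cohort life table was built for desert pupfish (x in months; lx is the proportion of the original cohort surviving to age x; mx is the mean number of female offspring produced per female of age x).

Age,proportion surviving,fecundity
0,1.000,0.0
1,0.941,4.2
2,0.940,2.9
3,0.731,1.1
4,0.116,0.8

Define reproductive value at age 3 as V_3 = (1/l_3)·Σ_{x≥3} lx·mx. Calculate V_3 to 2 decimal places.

1.23

lx·mx for x ≥ 3: 0.8041, 0.0928 → sum = 0.8969
V_3 = 0.8969 / l_3 = 0.8969 / 0.731 = 1.226949… → 1.23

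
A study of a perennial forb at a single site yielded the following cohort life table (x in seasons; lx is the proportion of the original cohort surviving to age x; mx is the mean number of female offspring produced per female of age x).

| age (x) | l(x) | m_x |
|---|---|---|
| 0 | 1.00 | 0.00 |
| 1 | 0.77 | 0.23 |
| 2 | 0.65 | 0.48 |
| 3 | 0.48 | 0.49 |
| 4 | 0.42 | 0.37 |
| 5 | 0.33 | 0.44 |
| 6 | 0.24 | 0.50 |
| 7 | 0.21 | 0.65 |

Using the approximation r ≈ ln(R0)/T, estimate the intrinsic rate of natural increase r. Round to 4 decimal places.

R0 = Σ lx·mx = 0 + 0.1771 + 0.312 + 0.2352 + 0.1554 + 0.1452 + 0.12 + 0.1365 = 1.2814
Σ x·lx·mx = 4.5298; T = 4.5298/1.2814 = 3.53504…
r ≈ ln(R0)/T = ln(1.2814)/3.53504… = 0.070142… → 0.0701

0.0701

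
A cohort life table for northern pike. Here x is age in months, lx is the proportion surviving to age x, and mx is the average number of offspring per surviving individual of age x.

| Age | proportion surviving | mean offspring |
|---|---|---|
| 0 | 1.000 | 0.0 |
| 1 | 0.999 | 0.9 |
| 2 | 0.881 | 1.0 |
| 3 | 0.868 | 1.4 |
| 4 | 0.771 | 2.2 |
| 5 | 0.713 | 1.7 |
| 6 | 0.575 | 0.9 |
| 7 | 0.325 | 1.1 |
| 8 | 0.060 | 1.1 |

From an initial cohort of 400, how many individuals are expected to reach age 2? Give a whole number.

352

Expected survivors = N0 · l_2 = 400 × 0.881 = 352.4 → 352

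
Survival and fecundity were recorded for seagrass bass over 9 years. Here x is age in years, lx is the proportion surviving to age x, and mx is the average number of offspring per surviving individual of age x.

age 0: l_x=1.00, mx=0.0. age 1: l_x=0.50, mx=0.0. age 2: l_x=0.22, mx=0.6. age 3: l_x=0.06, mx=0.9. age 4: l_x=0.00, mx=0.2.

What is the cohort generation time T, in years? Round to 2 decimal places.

2.29

lx·mx: 0, 0, 0.132, 0.054, 0 → R0 = 0.186
x·lx·mx: 0, 0, 0.264, 0.162, 0 → Σ = 0.426
T = 0.426 / 0.186 = 2.290323… → 2.29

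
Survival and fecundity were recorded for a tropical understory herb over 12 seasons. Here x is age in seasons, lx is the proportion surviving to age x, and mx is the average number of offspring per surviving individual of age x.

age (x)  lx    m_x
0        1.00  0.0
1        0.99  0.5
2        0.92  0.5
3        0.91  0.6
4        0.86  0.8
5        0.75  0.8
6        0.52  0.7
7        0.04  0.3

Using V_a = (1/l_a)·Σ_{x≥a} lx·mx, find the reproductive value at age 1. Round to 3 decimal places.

3.197

lx·mx for x ≥ 1: 0.495, 0.46, 0.546, 0.688, 0.6, 0.364, 0.012 → sum = 3.165
V_1 = 3.165 / l_1 = 3.165 / 0.99 = 3.19697… → 3.197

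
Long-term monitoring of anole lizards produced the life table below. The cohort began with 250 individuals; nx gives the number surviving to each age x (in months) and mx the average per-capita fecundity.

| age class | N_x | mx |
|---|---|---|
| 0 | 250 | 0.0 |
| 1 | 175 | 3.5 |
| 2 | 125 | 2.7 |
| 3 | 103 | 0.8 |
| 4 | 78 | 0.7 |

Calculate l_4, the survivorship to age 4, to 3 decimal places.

0.312

l_4 = n_4/n_0 = 78/250 = 0.312 → 0.312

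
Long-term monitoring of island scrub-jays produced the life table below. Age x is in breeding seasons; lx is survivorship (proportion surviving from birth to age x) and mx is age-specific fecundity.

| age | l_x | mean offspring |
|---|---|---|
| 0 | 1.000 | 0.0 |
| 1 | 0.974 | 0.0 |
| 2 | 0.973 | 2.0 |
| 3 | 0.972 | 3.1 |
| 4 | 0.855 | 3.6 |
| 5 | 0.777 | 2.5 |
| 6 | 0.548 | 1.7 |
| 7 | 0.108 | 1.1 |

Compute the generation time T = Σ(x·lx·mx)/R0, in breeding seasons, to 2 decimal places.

lx·mx: 0, 0, 1.946, 3.0132, 3.078, 1.9425, 0.9316, 0.1188 → R0 = 11.0301
x·lx·mx: 0, 0, 3.892, 9.0396, 12.312, 9.7125, 5.5896, 0.8316 → Σ = 41.3773
T = 41.3773 / 11.0301 = 3.751308… → 3.75

3.75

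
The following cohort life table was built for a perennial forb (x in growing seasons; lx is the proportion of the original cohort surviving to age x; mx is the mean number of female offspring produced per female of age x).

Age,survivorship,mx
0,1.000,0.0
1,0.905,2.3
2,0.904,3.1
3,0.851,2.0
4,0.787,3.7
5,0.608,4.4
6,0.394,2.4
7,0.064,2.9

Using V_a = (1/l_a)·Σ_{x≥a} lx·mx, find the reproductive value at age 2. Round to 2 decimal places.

12.41

lx·mx for x ≥ 2: 2.8024, 1.702, 2.9119, 2.6752, 0.9456, 0.1856 → sum = 11.2227
V_2 = 11.2227 / l_2 = 11.2227 / 0.904 = 12.414491… → 12.41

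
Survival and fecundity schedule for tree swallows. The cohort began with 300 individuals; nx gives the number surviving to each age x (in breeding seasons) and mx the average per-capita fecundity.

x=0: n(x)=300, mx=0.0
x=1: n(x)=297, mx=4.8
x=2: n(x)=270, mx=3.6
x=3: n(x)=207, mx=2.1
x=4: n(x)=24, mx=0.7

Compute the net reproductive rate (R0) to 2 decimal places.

9.50

lx = nx/n0 = nx/300: 1, 0.99, 0.9, 0.69, 0.08
lx·mx by age: 0, 4.752, 3.24, 1.449, 0.056
R0 = Σ lx·mx = 9.497 → 9.50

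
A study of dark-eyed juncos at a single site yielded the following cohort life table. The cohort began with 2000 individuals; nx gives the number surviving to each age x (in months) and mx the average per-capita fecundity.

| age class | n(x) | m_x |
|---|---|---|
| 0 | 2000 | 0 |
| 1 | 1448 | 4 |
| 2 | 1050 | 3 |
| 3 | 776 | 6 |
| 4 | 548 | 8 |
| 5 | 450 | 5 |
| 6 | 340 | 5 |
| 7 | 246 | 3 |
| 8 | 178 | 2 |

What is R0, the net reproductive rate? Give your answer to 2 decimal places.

lx = nx/n0 = nx/2000: 1, 0.724, 0.525, 0.388, 0.274, 0.225, 0.17, 0.123, 0.089
lx·mx by age: 0, 2.896, 1.575, 2.328, 2.192, 1.125, 0.85, 0.369, 0.178
R0 = Σ lx·mx = 11.513 → 11.51

11.51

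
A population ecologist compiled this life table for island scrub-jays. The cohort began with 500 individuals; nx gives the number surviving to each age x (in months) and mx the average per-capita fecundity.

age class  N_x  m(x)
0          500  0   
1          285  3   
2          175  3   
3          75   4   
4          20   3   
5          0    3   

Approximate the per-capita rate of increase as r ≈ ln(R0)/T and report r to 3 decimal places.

lx = nx/n0 = nx/500: 1, 0.57, 0.35, 0.15, 0.04, 0
R0 = Σ lx·mx = 0 + 1.71 + 1.05 + 0.6 + 0.12 + 0 = 3.48
Σ x·lx·mx = 6.09; T = 6.09/3.48 = 1.75
r ≈ ln(R0)/T = ln(3.48)/1.75 = 0.71259… → 0.713

0.713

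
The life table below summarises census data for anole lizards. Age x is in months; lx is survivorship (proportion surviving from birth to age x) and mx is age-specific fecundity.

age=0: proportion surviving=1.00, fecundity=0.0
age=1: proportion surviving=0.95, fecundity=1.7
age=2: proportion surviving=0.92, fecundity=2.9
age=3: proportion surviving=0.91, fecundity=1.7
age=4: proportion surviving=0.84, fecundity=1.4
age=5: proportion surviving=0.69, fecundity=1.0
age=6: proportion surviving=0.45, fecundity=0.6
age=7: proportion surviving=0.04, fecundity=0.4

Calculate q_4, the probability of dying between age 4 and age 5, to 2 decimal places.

q_4 = (l_4 − l_5) / l_4 = (0.84 − 0.69) / 0.84
     = 0.15 / 0.84 = 0.178571… → 0.18

0.18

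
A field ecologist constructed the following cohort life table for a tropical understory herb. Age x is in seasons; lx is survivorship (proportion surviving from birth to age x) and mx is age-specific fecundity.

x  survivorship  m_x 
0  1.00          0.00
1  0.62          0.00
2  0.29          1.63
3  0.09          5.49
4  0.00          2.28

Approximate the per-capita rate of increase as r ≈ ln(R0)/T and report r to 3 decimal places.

-0.013

R0 = Σ lx·mx = 0 + 0 + 0.4727 + 0.4941 + 0 = 0.9668
Σ x·lx·mx = 2.4277; T = 2.4277/0.9668 = 2.51107…
r ≈ ln(R0)/T = ln(0.9668)/2.51107… = -0.01345… → -0.013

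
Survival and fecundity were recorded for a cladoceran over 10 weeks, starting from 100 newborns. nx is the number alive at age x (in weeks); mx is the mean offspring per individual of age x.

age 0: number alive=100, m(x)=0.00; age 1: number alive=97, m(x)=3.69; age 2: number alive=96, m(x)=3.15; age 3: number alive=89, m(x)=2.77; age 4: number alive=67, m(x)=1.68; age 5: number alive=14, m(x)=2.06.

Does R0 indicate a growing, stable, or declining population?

lx = nx/n0 = nx/100: 1, 0.97, 0.96, 0.89, 0.67, 0.14
R0 = Σ lx·mx = 0 + 3.5793 + 3.024 + 2.4653 + 1.1256 + 0.2884 = 10.4826
R0 > 1, so the population is growing.

growing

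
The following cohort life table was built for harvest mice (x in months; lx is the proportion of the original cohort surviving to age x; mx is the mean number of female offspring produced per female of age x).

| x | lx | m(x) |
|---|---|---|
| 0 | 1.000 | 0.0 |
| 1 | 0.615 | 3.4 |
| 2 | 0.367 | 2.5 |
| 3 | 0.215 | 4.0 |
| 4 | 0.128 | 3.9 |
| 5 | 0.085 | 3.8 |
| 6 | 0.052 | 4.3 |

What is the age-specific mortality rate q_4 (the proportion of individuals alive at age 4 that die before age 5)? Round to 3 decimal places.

q_4 = (l_4 − l_5) / l_4 = (0.128 − 0.085) / 0.128
     = 0.043 / 0.128 = 0.335938… → 0.336

0.336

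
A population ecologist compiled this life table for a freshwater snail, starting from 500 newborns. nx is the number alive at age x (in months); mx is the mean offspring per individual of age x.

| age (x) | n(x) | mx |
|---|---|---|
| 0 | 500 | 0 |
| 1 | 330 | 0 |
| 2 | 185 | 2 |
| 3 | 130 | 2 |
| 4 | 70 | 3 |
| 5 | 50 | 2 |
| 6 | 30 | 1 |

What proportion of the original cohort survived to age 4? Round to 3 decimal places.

l_4 = n_4/n_0 = 70/500 = 0.14 → 0.140

0.140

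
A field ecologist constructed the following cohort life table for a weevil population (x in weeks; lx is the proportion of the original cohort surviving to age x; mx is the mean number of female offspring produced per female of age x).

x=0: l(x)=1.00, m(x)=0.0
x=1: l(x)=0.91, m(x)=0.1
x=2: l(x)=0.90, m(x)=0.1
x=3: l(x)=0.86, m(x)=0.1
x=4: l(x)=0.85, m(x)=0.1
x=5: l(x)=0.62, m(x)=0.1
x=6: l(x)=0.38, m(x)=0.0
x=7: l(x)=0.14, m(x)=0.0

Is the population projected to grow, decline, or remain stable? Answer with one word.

R0 = Σ lx·mx = 0 + 0.091 + 0.09 + 0.086 + 0.085 + 0.062 + 0 + 0 = 0.414
R0 < 1, so the population is declining.

declining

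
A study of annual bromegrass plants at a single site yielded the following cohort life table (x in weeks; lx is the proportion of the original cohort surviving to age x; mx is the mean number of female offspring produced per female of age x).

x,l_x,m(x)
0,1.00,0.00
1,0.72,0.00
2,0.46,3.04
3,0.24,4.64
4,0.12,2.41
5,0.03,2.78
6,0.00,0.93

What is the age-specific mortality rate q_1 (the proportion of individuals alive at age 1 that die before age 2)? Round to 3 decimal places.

0.361

q_1 = (l_1 − l_2) / l_1 = (0.72 − 0.46) / 0.72
     = 0.26 / 0.72 = 0.361111… → 0.361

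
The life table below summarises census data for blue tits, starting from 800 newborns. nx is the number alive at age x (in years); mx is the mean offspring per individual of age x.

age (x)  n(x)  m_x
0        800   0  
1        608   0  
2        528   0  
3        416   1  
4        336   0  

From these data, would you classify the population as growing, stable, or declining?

lx = nx/n0 = nx/800: 1, 0.76, 0.66, 0.52, 0.42
R0 = Σ lx·mx = 0 + 0 + 0 + 0.52 + 0 = 0.52
R0 < 1, so the population is declining.

declining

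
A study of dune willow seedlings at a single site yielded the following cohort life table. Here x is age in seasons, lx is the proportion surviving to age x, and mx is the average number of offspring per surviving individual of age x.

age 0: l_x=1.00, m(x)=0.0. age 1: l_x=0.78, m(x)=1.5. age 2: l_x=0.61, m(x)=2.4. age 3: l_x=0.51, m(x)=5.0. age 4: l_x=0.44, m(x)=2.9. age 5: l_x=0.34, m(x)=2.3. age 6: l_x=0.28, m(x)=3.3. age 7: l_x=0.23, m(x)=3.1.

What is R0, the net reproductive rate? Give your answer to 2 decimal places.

lx·mx by age: 0, 1.17, 1.464, 2.55, 1.276, 0.782, 0.924, 0.713
R0 = Σ lx·mx = 8.879 → 8.88

8.88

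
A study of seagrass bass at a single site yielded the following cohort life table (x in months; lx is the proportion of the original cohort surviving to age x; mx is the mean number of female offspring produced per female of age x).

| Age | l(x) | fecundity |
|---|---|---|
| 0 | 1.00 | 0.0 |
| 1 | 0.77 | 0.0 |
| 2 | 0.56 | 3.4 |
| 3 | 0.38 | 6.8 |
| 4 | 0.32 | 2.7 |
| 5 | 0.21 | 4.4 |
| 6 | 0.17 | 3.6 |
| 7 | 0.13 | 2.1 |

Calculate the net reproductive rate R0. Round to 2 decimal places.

7.16

lx·mx by age: 0, 0, 1.904, 2.584, 0.864, 0.924, 0.612, 0.273
R0 = Σ lx·mx = 7.161 → 7.16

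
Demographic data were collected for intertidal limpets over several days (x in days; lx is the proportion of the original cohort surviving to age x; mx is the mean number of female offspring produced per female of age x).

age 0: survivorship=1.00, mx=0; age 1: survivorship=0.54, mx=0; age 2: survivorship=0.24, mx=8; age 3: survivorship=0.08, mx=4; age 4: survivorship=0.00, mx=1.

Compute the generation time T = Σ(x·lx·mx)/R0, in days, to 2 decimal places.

lx·mx: 0, 0, 1.92, 0.32, 0 → R0 = 2.24
x·lx·mx: 0, 0, 3.84, 0.96, 0 → Σ = 4.8
T = 4.8 / 2.24 = 2.142857… → 2.14

2.14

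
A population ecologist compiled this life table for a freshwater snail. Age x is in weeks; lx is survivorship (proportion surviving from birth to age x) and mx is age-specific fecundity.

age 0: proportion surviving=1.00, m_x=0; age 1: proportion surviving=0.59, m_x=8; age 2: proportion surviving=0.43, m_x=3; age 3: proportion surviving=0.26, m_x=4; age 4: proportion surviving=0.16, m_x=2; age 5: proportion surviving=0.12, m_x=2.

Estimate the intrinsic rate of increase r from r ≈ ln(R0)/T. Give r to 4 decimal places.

1.1972

R0 = Σ lx·mx = 0 + 4.72 + 1.29 + 1.04 + 0.32 + 0.24 = 7.61
Σ x·lx·mx = 12.9; T = 12.9/7.61 = 1.69514…
r ≈ ln(R0)/T = ln(7.61)/1.69514… = 1.197226… → 1.1972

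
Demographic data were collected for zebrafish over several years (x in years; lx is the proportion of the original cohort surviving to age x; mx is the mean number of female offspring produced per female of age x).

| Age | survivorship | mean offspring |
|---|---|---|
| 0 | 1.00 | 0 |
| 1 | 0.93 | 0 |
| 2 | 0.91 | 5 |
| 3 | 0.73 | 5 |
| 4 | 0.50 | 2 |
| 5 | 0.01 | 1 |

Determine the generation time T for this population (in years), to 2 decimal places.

lx·mx: 0, 0, 4.55, 3.65, 1, 0.01 → R0 = 9.21
x·lx·mx: 0, 0, 9.1, 10.95, 4, 0.05 → Σ = 24.1
T = 24.1 / 9.21 = 2.616721… → 2.62

2.62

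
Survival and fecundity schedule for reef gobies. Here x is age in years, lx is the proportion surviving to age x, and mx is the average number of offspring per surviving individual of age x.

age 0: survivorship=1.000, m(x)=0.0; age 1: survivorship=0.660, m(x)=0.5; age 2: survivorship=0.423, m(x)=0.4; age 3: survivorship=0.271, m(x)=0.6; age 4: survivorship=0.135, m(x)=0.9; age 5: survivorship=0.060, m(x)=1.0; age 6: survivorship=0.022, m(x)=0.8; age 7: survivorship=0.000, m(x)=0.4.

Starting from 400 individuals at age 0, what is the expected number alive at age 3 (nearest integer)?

Expected survivors = N0 · l_3 = 400 × 0.271 = 108.4 → 108

108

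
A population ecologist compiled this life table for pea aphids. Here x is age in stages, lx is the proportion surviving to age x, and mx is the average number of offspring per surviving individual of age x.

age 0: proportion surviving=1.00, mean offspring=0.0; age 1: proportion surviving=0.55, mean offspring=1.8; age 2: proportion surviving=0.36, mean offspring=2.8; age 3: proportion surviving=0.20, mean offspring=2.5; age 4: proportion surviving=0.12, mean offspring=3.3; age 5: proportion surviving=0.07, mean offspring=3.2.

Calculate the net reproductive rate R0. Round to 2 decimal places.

lx·mx by age: 0, 0.99, 1.008, 0.5, 0.396, 0.224
R0 = Σ lx·mx = 3.118 → 3.12

3.12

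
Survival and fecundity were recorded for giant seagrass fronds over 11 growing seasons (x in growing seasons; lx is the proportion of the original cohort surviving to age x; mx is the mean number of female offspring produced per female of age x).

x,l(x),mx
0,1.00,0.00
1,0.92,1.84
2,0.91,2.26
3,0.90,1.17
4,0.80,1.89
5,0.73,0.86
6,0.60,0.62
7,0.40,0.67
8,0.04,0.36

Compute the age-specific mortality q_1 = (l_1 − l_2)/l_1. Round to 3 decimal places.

q_1 = (l_1 − l_2) / l_1 = (0.92 − 0.91) / 0.92
     = 0.01 / 0.92 = 0.01087… → 0.011

0.011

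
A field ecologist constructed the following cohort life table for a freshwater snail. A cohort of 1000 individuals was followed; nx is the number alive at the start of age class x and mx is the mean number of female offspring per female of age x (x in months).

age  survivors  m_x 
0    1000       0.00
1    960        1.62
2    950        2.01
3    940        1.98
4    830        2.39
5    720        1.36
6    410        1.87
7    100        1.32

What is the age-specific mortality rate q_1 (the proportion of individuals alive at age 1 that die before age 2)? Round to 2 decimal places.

lx = nx/n0 = nx/1000: 1, 0.96, 0.95, 0.94, 0.83, 0.72, 0.41, 0.1
q_1 = (l_1 − l_2) / l_1 = (0.96 − 0.95) / 0.96
     = 0.01 / 0.96 = 0.010417… → 0.01

0.01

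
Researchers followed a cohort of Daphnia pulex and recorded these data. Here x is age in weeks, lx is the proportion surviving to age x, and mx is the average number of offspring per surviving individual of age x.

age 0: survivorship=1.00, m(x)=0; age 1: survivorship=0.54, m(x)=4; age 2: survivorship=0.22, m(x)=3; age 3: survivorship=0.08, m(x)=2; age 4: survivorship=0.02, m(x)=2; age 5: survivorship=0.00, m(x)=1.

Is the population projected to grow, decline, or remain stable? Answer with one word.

R0 = Σ lx·mx = 0 + 2.16 + 0.66 + 0.16 + 0.04 + 0 = 3.02
R0 > 1, so the population is growing.

growing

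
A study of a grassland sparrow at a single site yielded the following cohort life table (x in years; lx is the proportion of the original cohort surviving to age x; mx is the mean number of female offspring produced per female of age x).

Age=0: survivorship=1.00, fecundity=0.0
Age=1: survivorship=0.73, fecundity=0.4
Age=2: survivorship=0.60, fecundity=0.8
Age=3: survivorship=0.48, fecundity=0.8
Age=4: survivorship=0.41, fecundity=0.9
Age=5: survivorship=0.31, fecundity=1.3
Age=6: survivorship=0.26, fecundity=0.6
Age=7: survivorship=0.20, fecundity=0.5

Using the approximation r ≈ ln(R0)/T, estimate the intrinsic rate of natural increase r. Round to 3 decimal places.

0.227

R0 = Σ lx·mx = 0 + 0.292 + 0.48 + 0.384 + 0.369 + 0.403 + 0.156 + 0.1 = 2.184
Σ x·lx·mx = 7.531; T = 7.531/2.184 = 3.44826…
r ≈ ln(R0)/T = ln(2.184)/3.44826… = 0.22654… → 0.227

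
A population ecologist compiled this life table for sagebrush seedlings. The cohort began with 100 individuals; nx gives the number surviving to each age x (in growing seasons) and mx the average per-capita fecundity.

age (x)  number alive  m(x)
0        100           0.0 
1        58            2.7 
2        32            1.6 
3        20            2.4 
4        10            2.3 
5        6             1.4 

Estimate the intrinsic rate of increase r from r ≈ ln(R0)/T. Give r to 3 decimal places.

lx = nx/n0 = nx/100: 1, 0.58, 0.32, 0.2, 0.1, 0.06
R0 = Σ lx·mx = 0 + 1.566 + 0.512 + 0.48 + 0.23 + 0.084 = 2.872
Σ x·lx·mx = 5.37; T = 5.37/2.872 = 1.86978…
r ≈ ln(R0)/T = ln(2.872)/1.86978… = 0.56424… → 0.564

0.564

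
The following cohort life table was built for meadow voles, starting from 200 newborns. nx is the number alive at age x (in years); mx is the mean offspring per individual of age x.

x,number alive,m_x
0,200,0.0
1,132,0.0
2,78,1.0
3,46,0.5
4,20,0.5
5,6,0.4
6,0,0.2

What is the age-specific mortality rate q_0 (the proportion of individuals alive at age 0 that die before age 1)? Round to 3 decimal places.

0.340

lx = nx/n0 = nx/200: 1, 0.66, 0.39, 0.23, 0.1, 0.03, 0
q_0 = (l_0 − l_1) / l_0 = (1 − 0.66) / 1
     = 0.34 / 1 = 0.34 → 0.340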